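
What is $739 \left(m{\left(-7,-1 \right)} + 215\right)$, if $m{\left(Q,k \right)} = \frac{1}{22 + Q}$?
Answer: $\frac{2384014}{15} \approx 1.5893 \cdot 10^{5}$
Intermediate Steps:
$739 \left(m{\left(-7,-1 \right)} + 215\right) = 739 \left(\frac{1}{22 - 7} + 215\right) = 739 \left(\frac{1}{15} + 215\right) = 739 \cdot \frac{3226}{15} = \frac{2384014}{15}$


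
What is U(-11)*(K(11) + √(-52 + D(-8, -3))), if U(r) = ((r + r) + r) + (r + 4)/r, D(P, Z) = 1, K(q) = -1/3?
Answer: 356/33 - 356*I*√51/11 ≈ 10.788 - 231.12*I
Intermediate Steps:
K(q) = -⅓ (K(q) = -1*⅓ = -⅓)
U(r) = 3*r + (4 + r)/r (U(r) = (2*r + r) + (4 + r)/r = 3*r + (4 + r)/r)
U(-11)*(K(11) + √(-52 + D(-8, -3))) = (1 + 3*(-11) + 4/(-11))*(-⅓ + √(-52 + 1)) = (1 - 33 + 4*(-1/11))*(-⅓ + √(-51)) = (1 - 33 - 4/11)*(-⅓ + I*√51) = -356*(-⅓ + I*√51)/11 = 356/33 - 356*I*√51/11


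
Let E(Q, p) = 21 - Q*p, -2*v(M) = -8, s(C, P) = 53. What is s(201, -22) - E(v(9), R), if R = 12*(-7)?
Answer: -304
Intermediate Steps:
v(M) = 4 (v(M) = -1/2*(-8) = 4)
R = -84
E(Q, p) = 21 - Q*p
s(201, -22) - E(v(9), R) = 53 - (21 - 1*4*(-84)) = 53 - (21 + 336) = 53 - 1*357 = 53 - 357 = -304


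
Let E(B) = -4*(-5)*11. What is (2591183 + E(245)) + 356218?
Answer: 2947621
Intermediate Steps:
E(B) = 220 (E(B) = 20*11 = 220)
(2591183 + E(245)) + 356218 = (2591183 + 220) + 356218 = 2591403 + 356218 = 2947621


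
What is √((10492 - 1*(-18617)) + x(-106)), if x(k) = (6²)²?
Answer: √30405 ≈ 174.37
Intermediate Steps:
x(k) = 1296 (x(k) = 36² = 1296)
√((10492 - 1*(-18617)) + x(-106)) = √((10492 - 1*(-18617)) + 1296) = √((10492 + 18617) + 1296) = √(29109 + 1296) = √30405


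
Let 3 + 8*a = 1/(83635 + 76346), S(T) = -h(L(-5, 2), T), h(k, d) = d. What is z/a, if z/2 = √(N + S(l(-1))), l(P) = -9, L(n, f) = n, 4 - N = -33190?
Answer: -1279848*√33203/239971 ≈ -971.83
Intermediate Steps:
N = 33194 (N = 4 - 1*(-33190) = 4 + 33190 = 33194)
S(T) = -T
a = -239971/639924 (a = -3/8 + 1/(8*(83635 + 76346)) = -3/8 + (⅛)/159981 = -3/8 + (⅛)*(1/159981) = -3/8 + 1/1279848 = -239971/639924 ≈ -0.37500)
z = 2*√33203 (z = 2*√(33194 - 1*(-9)) = 2*√(33194 + 9) = 2*√33203 ≈ 364.43)
z/a = (2*√33203)/(-239971/639924) = (2*√33203)*(-639924/239971) = -1279848*√33203/239971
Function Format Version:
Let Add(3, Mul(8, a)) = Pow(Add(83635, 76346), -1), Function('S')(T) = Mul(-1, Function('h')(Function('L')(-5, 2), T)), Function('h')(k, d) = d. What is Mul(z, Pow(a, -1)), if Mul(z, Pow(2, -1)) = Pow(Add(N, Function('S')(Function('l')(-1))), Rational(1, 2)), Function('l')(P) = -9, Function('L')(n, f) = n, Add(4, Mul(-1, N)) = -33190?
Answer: Mul(Rational(-1279848, 239971), Pow(33203, Rational(1, 2))) ≈ -971.83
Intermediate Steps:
N = 33194 (N = Add(4, Mul(-1, -33190)) = Add(4, 33190) = 33194)
Function('S')(T) = Mul(-1, T)
a = Rational(-239971, 639924) (a = Add(Rational(-3, 8), Mul(Rational(1, 8), Pow(Add(83635, 76346), -1))) = Add(Rational(-3, 8), Mul(Rational(1, 8), Pow(159981, -1))) = Add(Rational(-3, 8), Mul(Rational(1, 8), Rational(1, 159981))) = Add(Rational(-3, 8), Rational(1, 1279848)) = Rational(-239971, 639924) ≈ -0.37500)
z = Mul(2, Pow(33203, Rational(1, 2))) (z = Mul(2, Pow(Add(33194, Mul(-1, -9)), Rational(1, 2))) = Mul(2, Pow(Add(33194, 9), Rational(1, 2))) = Mul(2, Pow(33203, Rational(1, 2))) ≈ 364.43)
Mul(z, Pow(a, -1)) = Mul(Mul(2, Pow(33203, Rational(1, 2))), Pow(Rational(-239971, 639924), -1)) = Mul(Mul(2, Pow(33203, Rational(1, 2))), Rational(-639924, 239971)) = Mul(Rational(-1279848, 239971), Pow(33203, Rational(1, 2)))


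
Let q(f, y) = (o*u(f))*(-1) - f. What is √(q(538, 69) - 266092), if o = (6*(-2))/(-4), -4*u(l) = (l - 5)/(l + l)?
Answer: I*√308697384749/1076 ≈ 516.36*I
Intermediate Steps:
u(l) = -(-5 + l)/(8*l) (u(l) = -(l - 5)/(4*(l + l)) = -(-5 + l)/(4*(2*l)) = -(-5 + l)*1/(2*l)/4 = -(-5 + l)/(8*l))
o = 3 (o = -12*(-¼) = 3)
q(f, y) = -f - 3*(5 - f)/(8*f) (q(f, y) = (3*((5 - f)/(8*f)))*(-1) - f = (3*(5 - f)/(8*f))*(-1) - f = -3*(5 - f)/(8*f) - f = -f - 3*(5 - f)/(8*f))
√(q(538, 69) - 266092) = √((3/8 - 1*538 - 15/8/538) - 266092) = √((3/8 - 538 - 15/8*1/538) - 266092) = √((3/8 - 538 - 15/4304) - 266092) = √(-2313953/4304 - 266092) = √(-1147573921/4304) = I*√308697384749/1076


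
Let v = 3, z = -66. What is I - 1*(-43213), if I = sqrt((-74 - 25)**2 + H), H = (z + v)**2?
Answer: 43213 + 9*sqrt(170) ≈ 43330.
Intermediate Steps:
H = 3969 (H = (-66 + 3)**2 = (-63)**2 = 3969)
I = 9*sqrt(170) (I = sqrt((-74 - 25)**2 + 3969) = sqrt((-99)**2 + 3969) = sqrt(9801 + 3969) = sqrt(13770) = 9*sqrt(170) ≈ 117.35)
I - 1*(-43213) = 9*sqrt(170) - 1*(-43213) = 9*sqrt(170) + 43213 = 43213 + 9*sqrt(170)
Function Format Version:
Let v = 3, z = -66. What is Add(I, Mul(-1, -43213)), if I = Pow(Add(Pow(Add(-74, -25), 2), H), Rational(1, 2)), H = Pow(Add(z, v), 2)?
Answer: Add(43213, Mul(9, Pow(170, Rational(1, 2)))) ≈ 43330.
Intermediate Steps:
H = 3969 (H = Pow(Add(-66, 3), 2) = Pow(-63, 2) = 3969)
I = Mul(9, Pow(170, Rational(1, 2))) (I = Pow(Add(Pow(Add(-74, -25), 2), 3969), Rational(1, 2)) = Pow(Add(Pow(-99, 2), 3969), Rational(1, 2)) = Pow(Add(9801, 3969), Rational(1, 2)) = Pow(13770, Rational(1, 2)) = Mul(9, Pow(170, Rational(1, 2))) ≈ 117.35)
Add(I, Mul(-1, -43213)) = Add(Mul(9, Pow(170, Rational(1, 2))), Mul(-1, -43213)) = Add(Mul(9, Pow(170, Rational(1, 2))), 43213) = Add(43213, Mul(9, Pow(170, Rational(1, 2))))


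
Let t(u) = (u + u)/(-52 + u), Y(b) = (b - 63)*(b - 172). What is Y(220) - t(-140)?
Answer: 180829/24 ≈ 7534.5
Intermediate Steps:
Y(b) = (-172 + b)*(-63 + b) (Y(b) = (-63 + b)*(-172 + b) = (-172 + b)*(-63 + b))
t(u) = 2*u/(-52 + u) (t(u) = (2*u)/(-52 + u) = 2*u/(-52 + u))
Y(220) - t(-140) = (10836 + 220**2 - 235*220) - 2*(-140)/(-52 - 140) = (10836 + 48400 - 51700) - 2*(-140)/(-192) = 7536 - 2*(-140)*(-1)/192 = 7536 - 1*35/24 = 7536 - 35/24 = 180829/24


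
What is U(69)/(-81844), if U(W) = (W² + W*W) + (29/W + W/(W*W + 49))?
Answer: -451485833/3880457880 ≈ -0.11635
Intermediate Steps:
U(W) = 2*W² + 29/W + W/(49 + W²) (U(W) = (W² + W²) + (29/W + W/(W² + 49)) = 2*W² + (29/W + W/(49 + W²)) = 2*W² + 29/W + W/(49 + W²))
U(69)/(-81844) = ((1421 + 2*69⁵ + 30*69² + 98*69³)/(69*(49 + 69²)))/(-81844) = ((1421 + 2*1564031349 + 30*4761 + 98*328509)/(69*(49 + 4761)))*(-1/81844) = ((1/69)*(1421 + 3128062698 + 142830 + 32193882)/4810)*(-1/81844) = ((1/69)*(1/4810)*3160400831)*(-1/81844) = (3160400831/331890)*(-1/81844) = -451485833/3880457880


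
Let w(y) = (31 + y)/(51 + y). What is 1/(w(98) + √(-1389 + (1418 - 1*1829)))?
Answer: 6407/13326147 - 222010*I*√2/13326147 ≈ 0.00048078 - 0.02356*I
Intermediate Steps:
w(y) = (31 + y)/(51 + y)
1/(w(98) + √(-1389 + (1418 - 1*1829))) = 1/((31 + 98)/(51 + 98) + √(-1389 + (1418 - 1*1829))) = 1/(129/149 + √(-1389 + (1418 - 1829))) = 1/((1/149)*129 + √(-1389 - 411)) = 1/(129/149 + √(-1800)) = 1/(129/149 + 30*I*√2)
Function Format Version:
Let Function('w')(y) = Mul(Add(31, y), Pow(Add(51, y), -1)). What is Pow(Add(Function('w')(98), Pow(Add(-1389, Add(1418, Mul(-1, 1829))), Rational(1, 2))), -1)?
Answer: Add(Rational(6407, 13326147), Mul(Rational(-222010, 13326147), I, Pow(2, Rational(1, 2)))) ≈ Add(0.00048078, Mul(-0.023560, I))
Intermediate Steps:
Function('w')(y) = Mul(Pow(Add(51, y), -1), Add(31, y))
Pow(Add(Function('w')(98), Pow(Add(-1389, Add(1418, Mul(-1, 1829))), Rational(1, 2))), -1) = Pow(Add(Mul(Pow(Add(51, 98), -1), Add(31, 98)), Pow(Add(-1389, Add(1418, Mul(-1, 1829))), Rational(1, 2))), -1) = Pow(Add(Mul(Pow(149, -1), 129), Pow(Add(-1389, Add(1418, -1829)), Rational(1, 2))), -1) = Pow(Add(Mul(Rational(1, 149), 129), Pow(Add(-1389, -411), Rational(1, 2))), -1) = Pow(Add(Rational(129, 149), Pow(-1800, Rational(1, 2))), -1) = Pow(Add(Rational(129, 149), Mul(30, I, Pow(2, Rational(1, 2)))), -1)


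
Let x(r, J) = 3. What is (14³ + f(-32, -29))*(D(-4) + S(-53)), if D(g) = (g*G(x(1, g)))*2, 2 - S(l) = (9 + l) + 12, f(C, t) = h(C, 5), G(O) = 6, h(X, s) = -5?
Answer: -38346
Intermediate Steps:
f(C, t) = -5
S(l) = -19 - l (S(l) = 2 - ((9 + l) + 12) = 2 - (21 + l) = 2 + (-21 - l) = -19 - l)
D(g) = 12*g (D(g) = (g*6)*2 = (6*g)*2 = 12*g)
(14³ + f(-32, -29))*(D(-4) + S(-53)) = (14³ - 5)*(12*(-4) + (-19 - 1*(-53))) = (2744 - 5)*(-48 + (-19 + 53)) = 2739*(-48 + 34) = 2739*(-14) = -38346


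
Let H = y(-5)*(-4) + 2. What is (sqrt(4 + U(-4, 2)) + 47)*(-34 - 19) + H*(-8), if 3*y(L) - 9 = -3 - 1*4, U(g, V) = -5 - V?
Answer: -7457/3 - 53*I*sqrt(3) ≈ -2485.7 - 91.799*I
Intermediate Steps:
y(L) = 2/3 (y(L) = 3 + (-3 - 1*4)/3 = 3 + (-3 - 4)/3 = 3 + (1/3)*(-7) = 3 - 7/3 = 2/3)
H = -2/3 (H = (2/3)*(-4) + 2 = -8/3 + 2 = -2/3 ≈ -0.66667)
(sqrt(4 + U(-4, 2)) + 47)*(-34 - 19) + H*(-8) = (sqrt(4 + (-5 - 1*2)) + 47)*(-34 - 19) - 2/3*(-8) = (sqrt(4 + (-5 - 2)) + 47)*(-53) + 16/3 = (sqrt(4 - 7) + 47)*(-53) + 16/3 = (sqrt(-3) + 47)*(-53) + 16/3 = (I*sqrt(3) + 47)*(-53) + 16/3 = (47 + I*sqrt(3))*(-53) + 16/3 = (-2491 - 53*I*sqrt(3)) + 16/3 = -7457/3 - 53*I*sqrt(3)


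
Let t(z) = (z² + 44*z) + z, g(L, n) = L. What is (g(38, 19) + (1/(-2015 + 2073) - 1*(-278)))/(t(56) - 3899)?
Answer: 18329/101906 ≈ 0.17986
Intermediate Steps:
t(z) = z² + 45*z
(g(38, 19) + (1/(-2015 + 2073) - 1*(-278)))/(t(56) - 3899) = (38 + (1/(-2015 + 2073) - 1*(-278)))/(56*(45 + 56) - 3899) = (38 + (1/58 + 278))/(56*101 - 3899) = (38 + (1/58 + 278))/(5656 - 3899) = (38 + 16125/58)/1757 = (18329/58)*(1/1757) = 18329/101906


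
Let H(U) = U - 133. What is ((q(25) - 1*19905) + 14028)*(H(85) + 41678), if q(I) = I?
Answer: -243618760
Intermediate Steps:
H(U) = -133 + U
((q(25) - 1*19905) + 14028)*(H(85) + 41678) = ((25 - 1*19905) + 14028)*((-133 + 85) + 41678) = ((25 - 19905) + 14028)*(-48 + 41678) = (-19880 + 14028)*41630 = -5852*41630 = -243618760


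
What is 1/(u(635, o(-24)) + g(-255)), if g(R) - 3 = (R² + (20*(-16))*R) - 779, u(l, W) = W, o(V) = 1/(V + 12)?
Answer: 12/1750187 ≈ 6.8564e-6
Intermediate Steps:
o(V) = 1/(12 + V)
g(R) = -776 + R² - 320*R (g(R) = 3 + ((R² + (20*(-16))*R) - 779) = 3 + ((R² - 320*R) - 779) = 3 + (-779 + R² - 320*R) = -776 + R² - 320*R)
1/(u(635, o(-24)) + g(-255)) = 1/(1/(12 - 24) + (-776 + (-255)² - 320*(-255))) = 1/(1/(-12) + (-776 + 65025 + 81600)) = 1/(-1/12 + 145849) = 1/(1750187/12) = 12/1750187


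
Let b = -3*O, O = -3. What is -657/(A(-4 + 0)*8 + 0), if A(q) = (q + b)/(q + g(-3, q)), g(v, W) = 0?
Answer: 657/10 ≈ 65.700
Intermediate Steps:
b = 9 (b = -3*(-3) = 9)
A(q) = (9 + q)/q (A(q) = (q + 9)/(q + 0) = (9 + q)/q)
-657/(A(-4 + 0)*8 + 0) = -657/(((9 + (-4 + 0))/(-4 + 0))*8 + 0) = -657/(((9 - 4)/(-4))*8 + 0) = -657/(-¼*5*8 + 0) = -657/(-5/4*8 + 0) = -657/(-10 + 0) = -657/(-10) = -657*(-⅒) = 657/10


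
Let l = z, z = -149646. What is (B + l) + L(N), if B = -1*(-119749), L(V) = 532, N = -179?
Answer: -29365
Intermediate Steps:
B = 119749
l = -149646
(B + l) + L(N) = (119749 - 149646) + 532 = -29897 + 532 = -29365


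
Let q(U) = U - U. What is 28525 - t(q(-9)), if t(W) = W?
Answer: 28525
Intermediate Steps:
q(U) = 0
28525 - t(q(-9)) = 28525 - 1*0 = 28525 + 0 = 28525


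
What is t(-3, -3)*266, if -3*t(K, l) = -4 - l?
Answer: 266/3 ≈ 88.667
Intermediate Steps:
t(K, l) = 4/3 + l/3 (t(K, l) = -(-4 - l)/3 = 4/3 + l/3)
t(-3, -3)*266 = (4/3 + (1/3)*(-3))*266 = (4/3 - 1)*266 = (1/3)*266 = 266/3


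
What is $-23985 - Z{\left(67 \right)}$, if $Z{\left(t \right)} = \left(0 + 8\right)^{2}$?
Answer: $-24049$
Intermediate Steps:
$Z{\left(t \right)} = 64$ ($Z{\left(t \right)} = 8^{2} = 64$)
$-23985 - Z{\left(67 \right)} = -23985 - 64 = -24049$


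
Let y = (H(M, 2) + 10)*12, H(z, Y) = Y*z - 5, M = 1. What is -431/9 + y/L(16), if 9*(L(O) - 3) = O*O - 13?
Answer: -2029/45 ≈ -45.089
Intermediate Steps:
L(O) = 14/9 + O²/9 (L(O) = 3 + (O*O - 13)/9 = 3 + (O² - 13)/9 = 3 + (-13 + O²)/9 = 3 + (-13/9 + O²/9) = 14/9 + O²/9)
H(z, Y) = -5 + Y*z
y = 84 (y = ((-5 + 2*1) + 10)*12 = ((-5 + 2) + 10)*12 = (-3 + 10)*12 = 7*12 = 84)
-431/9 + y/L(16) = -431/9 + 84/(14/9 + (⅑)*16²) = -431*⅑ + 84/(14/9 + (⅑)*256) = -431/9 + 84/(14/9 + 256/9) = -431/9 + 84/30 = -431/9 + 84*(1/30) = -431/9 + 14/5 = -2029/45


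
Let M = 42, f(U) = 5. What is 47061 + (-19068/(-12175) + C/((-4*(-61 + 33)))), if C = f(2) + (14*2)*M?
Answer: 64188893891/1363600 ≈ 47073.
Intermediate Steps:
C = 1181 (C = 5 + (14*2)*42 = 5 + 28*42 = 5 + 1176 = 1181)
47061 + (-19068/(-12175) + C/((-4*(-61 + 33)))) = 47061 + (-19068/(-12175) + 1181/((-4*(-61 + 33)))) = 47061 + (-19068*(-1/12175) + 1181/((-4*(-28)))) = 47061 + (19068/12175 + 1181/112) = 47061 + 16514291/1363600 = 64188893891/1363600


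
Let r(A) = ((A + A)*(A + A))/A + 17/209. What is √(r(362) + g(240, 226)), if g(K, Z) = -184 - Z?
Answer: √45344431/209 ≈ 32.219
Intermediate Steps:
r(A) = 17/209 + 4*A (r(A) = ((2*A)*(2*A))/A + 17*(1/209) = (4*A²)/A + 17/209 = 4*A + 17/209 = 17/209 + 4*A)
√(r(362) + g(240, 226)) = √((17/209 + 4*362) + (-184 - 1*226)) = √((17/209 + 1448) + (-184 - 226)) = √(302649/209 - 410) = √(216959/209) = √45344431/209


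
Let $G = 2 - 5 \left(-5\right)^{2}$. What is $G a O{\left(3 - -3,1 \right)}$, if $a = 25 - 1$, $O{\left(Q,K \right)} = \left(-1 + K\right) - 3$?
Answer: $8856$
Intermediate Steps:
$O{\left(Q,K \right)} = -4 + K$
$a = 24$ ($a = 25 - 1 = 24$)
$G = -123$ ($G = 2 - 125 = -123$)
$G a O{\left(3 - -3,1 \right)} = \left(-123\right) 24 \left(-4 + 1\right) = \left(-2952\right) \left(-3\right) = 8856$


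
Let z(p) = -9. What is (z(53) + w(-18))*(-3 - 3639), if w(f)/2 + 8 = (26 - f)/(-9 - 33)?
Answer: 690766/7 ≈ 98681.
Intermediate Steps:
w(f) = -362/21 + f/21 (w(f) = -16 + 2*((26 - f)/(-9 - 33)) = -16 + 2*((26 - f)/(-42)) = -16 + 2*((26 - f)*(-1/42)) = -16 + 2*(-13/21 + f/42) = -16 + (-26/21 + f/21) = -362/21 + f/21)
(z(53) + w(-18))*(-3 - 3639) = (-9 + (-362/21 + (1/21)*(-18)))*(-3 - 3639) = (-9 + (-362/21 - 6/7))*(-3642) = (-9 - 380/21)*(-3642) = -569/21*(-3642) = 690766/7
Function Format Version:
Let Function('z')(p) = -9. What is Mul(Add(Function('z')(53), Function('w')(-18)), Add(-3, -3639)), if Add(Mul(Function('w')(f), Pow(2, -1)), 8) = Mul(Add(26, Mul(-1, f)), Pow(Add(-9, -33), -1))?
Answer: Rational(690766, 7) ≈ 98681.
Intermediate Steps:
Function('w')(f) = Add(Rational(-362, 21), Mul(Rational(1, 21), f)) (Function('w')(f) = Add(-16, Mul(2, Mul(Add(26, Mul(-1, f)), Pow(Add(-9, -33), -1)))) = Add(-16, Mul(2, Mul(Add(26, Mul(-1, f)), Pow(-42, -1)))) = Add(-16, Mul(2, Mul(Add(26, Mul(-1, f)), Rational(-1, 42)))) = Add(-16, Mul(2, Add(Rational(-13, 21), Mul(Rational(1, 42), f)))) = Add(-16, Add(Rational(-26, 21), Mul(Rational(1, 21), f))) = Add(Rational(-362, 21), Mul(Rational(1, 21), f)))
Mul(Add(Function('z')(53), Function('w')(-18)), Add(-3, -3639)) = Mul(Add(-9, Add(Rational(-362, 21), Mul(Rational(1, 21), -18))), Add(-3, -3639)) = Mul(Add(-9, Add(Rational(-362, 21), Rational(-6, 7))), -3642) = Mul(Add(-9, Rational(-380, 21)), -3642) = Mul(Rational(-569, 21), -3642) = Rational(690766, 7)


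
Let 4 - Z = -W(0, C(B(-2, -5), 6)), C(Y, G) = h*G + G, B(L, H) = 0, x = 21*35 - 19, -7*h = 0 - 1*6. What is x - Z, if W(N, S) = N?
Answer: 712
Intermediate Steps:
h = 6/7 (h = -(0 - 1*6)/7 = -(0 - 6)/7 = -1/7*(-6) = 6/7 ≈ 0.85714)
x = 716 (x = 735 - 19 = 716)
C(Y, G) = 13*G/7 (C(Y, G) = 6*G/7 + G = 13*G/7)
Z = 4 (Z = 4 - (-1)*0 = 4 - 1*0 = 4 + 0 = 4)
x - Z = 716 - 1*4 = 716 - 4 = 712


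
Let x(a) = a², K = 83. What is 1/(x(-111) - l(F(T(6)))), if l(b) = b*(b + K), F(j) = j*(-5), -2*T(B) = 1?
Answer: 4/48429 ≈ 8.2595e-5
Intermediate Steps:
T(B) = -½ (T(B) = -½*1 = -½)
F(j) = -5*j
l(b) = b*(83 + b) (l(b) = b*(b + 83) = b*(83 + b))
1/(x(-111) - l(F(T(6)))) = 1/((-111)² - (-5*(-½))*(83 - 5*(-½))) = 1/(12321 - 5*(83 + 5/2)/2) = 1/(12321 - 5*171/(2*2)) = 1/(12321 - 1*855/4) = 1/(12321 - 855/4) = 1/(48429/4) = 4/48429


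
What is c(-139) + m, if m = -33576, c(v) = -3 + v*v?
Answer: -14258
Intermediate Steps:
c(v) = -3 + v²
c(-139) + m = (-3 + (-139)²) - 33576 = (-3 + 19321) - 33576 = 19318 - 33576 = -14258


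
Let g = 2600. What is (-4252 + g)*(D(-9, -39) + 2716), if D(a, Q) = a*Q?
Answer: -5066684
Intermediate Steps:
D(a, Q) = Q*a
(-4252 + g)*(D(-9, -39) + 2716) = (-4252 + 2600)*(-39*(-9) + 2716) = -1652*(351 + 2716) = -1652*3067 = -5066684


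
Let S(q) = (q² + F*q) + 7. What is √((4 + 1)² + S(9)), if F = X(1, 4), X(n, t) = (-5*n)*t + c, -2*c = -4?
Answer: 7*I ≈ 7.0*I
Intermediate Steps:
c = 2 (c = -½*(-4) = 2)
X(n, t) = 2 - 5*n*t (X(n, t) = (-5*n)*t + 2 = -5*n*t + 2 = 2 - 5*n*t)
F = -18 (F = 2 - 5*1*4 = 2 - 20 = -18)
S(q) = 7 + q² - 18*q (S(q) = (q² - 18*q) + 7 = 7 + q² - 18*q)
√((4 + 1)² + S(9)) = √((4 + 1)² + (7 + 9² - 18*9)) = √(5² + (7 + 81 - 162)) = √(25 - 74) = √(-49) = 7*I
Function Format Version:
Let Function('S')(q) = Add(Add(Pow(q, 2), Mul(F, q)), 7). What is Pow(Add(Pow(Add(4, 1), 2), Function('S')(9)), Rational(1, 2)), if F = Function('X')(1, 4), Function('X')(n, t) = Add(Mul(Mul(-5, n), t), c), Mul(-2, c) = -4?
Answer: Mul(7, I) ≈ Mul(7.0000, I)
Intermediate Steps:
c = 2 (c = Mul(Rational(-1, 2), -4) = 2)
Function('X')(n, t) = Add(2, Mul(-5, n, t)) (Function('X')(n, t) = Add(Mul(Mul(-5, n), t), 2) = Add(Mul(-5, n, t), 2) = Add(2, Mul(-5, n, t)))
F = -18 (F = Add(2, Mul(-5, 1, 4)) = Add(2, -20) = -18)
Function('S')(q) = Add(7, Pow(q, 2), Mul(-18, q)) (Function('S')(q) = Add(Add(Pow(q, 2), Mul(-18, q)), 7) = Add(7, Pow(q, 2), Mul(-18, q)))
Pow(Add(Pow(Add(4, 1), 2), Function('S')(9)), Rational(1, 2)) = Pow(Add(Pow(Add(4, 1), 2), Add(7, Pow(9, 2), Mul(-18, 9))), Rational(1, 2)) = Pow(Add(Pow(5, 2), Add(7, 81, -162)), Rational(1, 2)) = Pow(Add(25, -74), Rational(1, 2)) = Pow(-49, Rational(1, 2)) = Mul(7, I)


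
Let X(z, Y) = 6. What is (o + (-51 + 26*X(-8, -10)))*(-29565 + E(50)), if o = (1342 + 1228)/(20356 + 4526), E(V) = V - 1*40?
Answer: -38645822450/12441 ≈ -3.1063e+6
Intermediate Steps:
E(V) = -40 + V (E(V) = V - 40 = -40 + V)
o = 1285/12441 (o = 2570/24882 = 2570*(1/24882) = 1285/12441 ≈ 0.10329)
(o + (-51 + 26*X(-8, -10)))*(-29565 + E(50)) = (1285/12441 + (-51 + 26*6))*(-29565 + (-40 + 50)) = (1285/12441 + (-51 + 156))*(-29565 + 10) = (1285/12441 + 105)*(-29555) = (1307590/12441)*(-29555) = -38645822450/12441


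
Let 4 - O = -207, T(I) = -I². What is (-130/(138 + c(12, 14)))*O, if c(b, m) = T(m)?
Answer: 13715/29 ≈ 472.93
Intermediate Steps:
c(b, m) = -m²
O = 211 (O = 4 - 1*(-207) = 4 + 207 = 211)
(-130/(138 + c(12, 14)))*O = (-130/(138 - 1*14²))*211 = (-130/(138 - 1*196))*211 = (-130/(138 - 196))*211 = (-130/(-58))*211 = -1/58*(-130)*211 = (65/29)*211 = 13715/29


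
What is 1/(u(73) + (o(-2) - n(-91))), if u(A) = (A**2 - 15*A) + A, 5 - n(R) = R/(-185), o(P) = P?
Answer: 185/795591 ≈ 0.00023253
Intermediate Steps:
n(R) = 5 + R/185 (n(R) = 5 - R/(-185) = 5 - R*(-1)/185 = 5 - (-1)*R/185 = 5 + R/185)
u(A) = A**2 - 14*A
1/(u(73) + (o(-2) - n(-91))) = 1/(73*(-14 + 73) + (-2 - (5 + (1/185)*(-91)))) = 1/(73*59 + (-2 - (5 - 91/185))) = 1/(4307 + (-2 - 1*834/185)) = 1/(4307 + (-2 - 834/185)) = 1/(4307 - 1204/185) = 1/(795591/185) = 185/795591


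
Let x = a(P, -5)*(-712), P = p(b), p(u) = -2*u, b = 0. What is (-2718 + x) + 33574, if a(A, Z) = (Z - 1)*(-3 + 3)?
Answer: 30856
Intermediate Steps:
P = 0 (P = -2*0 = 0)
a(A, Z) = 0 (a(A, Z) = (-1 + Z)*0 = 0)
x = 0 (x = 0*(-712) = 0)
(-2718 + x) + 33574 = (-2718 + 0) + 33574 = -2718 + 33574 = 30856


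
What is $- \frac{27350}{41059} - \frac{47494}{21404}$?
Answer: $- \frac{1267727773}{439413418} \approx -2.885$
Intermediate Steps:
$- \frac{27350}{41059} - \frac{47494}{21404} = \left(-27350\right) \frac{1}{41059} - \frac{23747}{10702} = - \frac{27350}{41059} - \frac{23747}{10702} = - \frac{1267727773}{439413418}$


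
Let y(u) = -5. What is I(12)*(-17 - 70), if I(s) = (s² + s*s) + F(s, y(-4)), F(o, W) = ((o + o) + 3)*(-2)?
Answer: -20358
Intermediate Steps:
F(o, W) = -6 - 4*o (F(o, W) = (2*o + 3)*(-2) = (3 + 2*o)*(-2) = -6 - 4*o)
I(s) = -6 - 4*s + 2*s² (I(s) = (s² + s*s) + (-6 - 4*s) = (s² + s²) + (-6 - 4*s) = 2*s² + (-6 - 4*s) = -6 - 4*s + 2*s²)
I(12)*(-17 - 70) = (-6 - 4*12 + 2*12²)*(-17 - 70) = (-6 - 48 + 2*144)*(-87) = (-6 - 48 + 288)*(-87) = 234*(-87) = -20358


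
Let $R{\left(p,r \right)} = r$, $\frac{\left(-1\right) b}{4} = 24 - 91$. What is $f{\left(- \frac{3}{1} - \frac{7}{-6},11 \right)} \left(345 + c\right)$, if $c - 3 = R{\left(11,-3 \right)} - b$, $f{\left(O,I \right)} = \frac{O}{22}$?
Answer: $- \frac{77}{12} \approx -6.4167$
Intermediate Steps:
$b = 268$ ($b = - 4 \left(24 - 91\right) = \left(-4\right) \left(-67\right) = 268$)
$f{\left(O,I \right)} = \frac{O}{22}$ ($f{\left(O,I \right)} = O \frac{1}{22} = \frac{O}{22}$)
$c = -268$ ($c = 3 - 271 = -268$)
$f{\left(- \frac{3}{1} - \frac{7}{-6},11 \right)} \left(345 + c\right) = \frac{- \frac{3}{1} - \frac{7}{-6}}{22} \left(345 - 268\right) = \frac{\left(-3\right) 1 - - \frac{7}{6}}{22} \cdot 77 = \frac{-3 + \frac{7}{6}}{22} \cdot 77 = \frac{1}{22} \left(- \frac{11}{6}\right) 77 = \left(- \frac{1}{12}\right) 77 = - \frac{77}{12}$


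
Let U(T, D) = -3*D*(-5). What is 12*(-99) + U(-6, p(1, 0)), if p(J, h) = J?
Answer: -1173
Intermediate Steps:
U(T, D) = 15*D
12*(-99) + U(-6, p(1, 0)) = 12*(-99) + 15*1 = -1188 + 15 = -1173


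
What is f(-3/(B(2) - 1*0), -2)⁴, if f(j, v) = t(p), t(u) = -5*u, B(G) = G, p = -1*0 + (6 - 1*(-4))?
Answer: 6250000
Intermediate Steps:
p = 10 (p = 0 + (6 + 4) = 0 + 10 = 10)
f(j, v) = -50 (f(j, v) = -5*10 = -50)
f(-3/(B(2) - 1*0), -2)⁴ = (-50)⁴ = 6250000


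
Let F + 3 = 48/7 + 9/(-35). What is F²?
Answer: 324/25 ≈ 12.960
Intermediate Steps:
F = 18/5 (F = -3 + (48/7 + 9/(-35)) = -3 + (48*(⅐) + 9*(-1/35)) = -3 + (48/7 - 9/35) = -3 + 33/5 = 18/5 ≈ 3.6000)
F² = (18/5)² = 324/25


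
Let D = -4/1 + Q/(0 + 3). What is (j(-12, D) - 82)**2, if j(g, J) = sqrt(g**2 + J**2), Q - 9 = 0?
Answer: (82 - sqrt(145))**2 ≈ 4894.2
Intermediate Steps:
Q = 9 (Q = 9 + 0 = 9)
D = -1 (D = -4/1 + 9/(0 + 3) = -4*1 + 9/3 = -4 + 9*(1/3) = -4 + 3 = -1)
j(g, J) = sqrt(J**2 + g**2)
(j(-12, D) - 82)**2 = (sqrt((-1)**2 + (-12)**2) - 82)**2 = (sqrt(1 + 144) - 82)**2 = (sqrt(145) - 82)**2 = (-82 + sqrt(145))**2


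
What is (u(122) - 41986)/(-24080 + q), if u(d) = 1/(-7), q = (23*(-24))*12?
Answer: 293903/214928 ≈ 1.3674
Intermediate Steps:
q = -6624 (q = -552*12 = -6624)
u(d) = -1/7
(u(122) - 41986)/(-24080 + q) = (-1/7 - 41986)/(-24080 - 6624) = -293903/7/(-30704) = -293903/7*(-1/30704) = 293903/214928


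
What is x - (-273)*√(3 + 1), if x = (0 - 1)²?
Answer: 547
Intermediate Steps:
x = 1 (x = (-1)² = 1)
x - (-273)*√(3 + 1) = 1 - (-273)*√(3 + 1) = 1 - (-273)*√4 = 1 - (-273)*2 = 1 - 39*(-14) = 1 + 546 = 547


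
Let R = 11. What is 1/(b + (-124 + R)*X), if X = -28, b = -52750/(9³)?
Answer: 729/2253806 ≈ 0.00032345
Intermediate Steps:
b = -52750/729 ≈ -72.359
1/(b + (-124 + R)*X) = 1/(-52750/729 + (-124 + 11)*(-28)) = 1/(-52750/729 - 113*(-28)) = 1/(-52750/729 + 3164) = 1/(2253806/729) = 729/2253806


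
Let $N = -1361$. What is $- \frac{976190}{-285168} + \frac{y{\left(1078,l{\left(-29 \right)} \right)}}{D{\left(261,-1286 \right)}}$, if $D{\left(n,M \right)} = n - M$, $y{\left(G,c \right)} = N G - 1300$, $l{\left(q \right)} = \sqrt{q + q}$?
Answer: $- \frac{16047964039}{16967496} \approx -945.81$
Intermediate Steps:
$l{\left(q \right)} = \sqrt{2} \sqrt{q}$ ($l{\left(q \right)} = \sqrt{2 q} = \sqrt{2} \sqrt{q}$)
$y{\left(G,c \right)} = -1300 - 1361 G$ ($y{\left(G,c \right)} = - 1361 G - 1300 = -1300 - 1361 G$)
$- \frac{976190}{-285168} + \frac{y{\left(1078,l{\left(-29 \right)} \right)}}{D{\left(261,-1286 \right)}} = - \frac{976190}{-285168} + \frac{-1300 - 1467158}{261 - -1286} = \left(-976190\right) \left(- \frac{1}{285168}\right) + \frac{-1300 - 1467158}{261 + 1286} = \frac{488095}{142584} - \frac{1468458}{1547} = - \frac{16047964039}{16967496}$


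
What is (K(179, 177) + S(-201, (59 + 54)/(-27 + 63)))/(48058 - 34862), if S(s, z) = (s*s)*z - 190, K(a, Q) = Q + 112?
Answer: 507653/52784 ≈ 9.6176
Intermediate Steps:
K(a, Q) = 112 + Q
S(s, z) = -190 + z*s² (S(s, z) = s²*z - 190 = z*s² - 190 = -190 + z*s²)
(K(179, 177) + S(-201, (59 + 54)/(-27 + 63)))/(48058 - 34862) = ((112 + 177) + (-190 + ((59 + 54)/(-27 + 63))*(-201)²))/(48058 - 34862) = (289 + (-190 + (113/36)*40401))/13196 = (289 + (-190 + (113*(1/36))*40401))*(1/13196) = (289 + (-190 + (113/36)*40401))*(1/13196) = (289 + (-190 + 507257/4))*(1/13196) = (289 + 506497/4)*(1/13196) = (507653/4)*(1/13196) = 507653/52784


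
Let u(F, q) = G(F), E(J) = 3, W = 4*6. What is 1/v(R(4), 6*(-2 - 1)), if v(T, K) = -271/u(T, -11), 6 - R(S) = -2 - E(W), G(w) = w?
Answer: -11/271 ≈ -0.040590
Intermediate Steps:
W = 24
u(F, q) = F
R(S) = 11 (R(S) = 6 - (-2 - 1*3) = 6 - (-2 - 3) = 6 - 1*(-5) = 6 + 5 = 11)
v(T, K) = -271/T
1/v(R(4), 6*(-2 - 1)) = 1/(-271/11) = -11/271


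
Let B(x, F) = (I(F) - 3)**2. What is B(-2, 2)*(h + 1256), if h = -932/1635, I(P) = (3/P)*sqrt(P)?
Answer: 9236826/545 - 6157884*sqrt(2)/545 ≈ 969.29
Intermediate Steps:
I(P) = 3/sqrt(P)
h = -932/1635 (h = -932*1/1635 = -932/1635 ≈ -0.57003)
B(x, F) = (-3 + 3/sqrt(F))**2 (B(x, F) = (3/sqrt(F) - 3)**2 = (-3 + 3/sqrt(F))**2)
B(-2, 2)*(h + 1256) = (9*(-1 + sqrt(2))**2/2)*(-932/1635 + 1256) = (9*(1/2)*(-1 + sqrt(2))**2)*(2052628/1635) = (9*(-1 + sqrt(2))**2/2)*(2052628/1635) = 3078942*(-1 + sqrt(2))**2/545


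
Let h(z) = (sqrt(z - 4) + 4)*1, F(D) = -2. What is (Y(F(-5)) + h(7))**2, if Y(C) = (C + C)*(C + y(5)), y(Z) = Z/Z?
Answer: (8 + sqrt(3))**2 ≈ 94.713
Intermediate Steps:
y(Z) = 1
h(z) = 4 + sqrt(-4 + z) (h(z) = (sqrt(-4 + z) + 4)*1 = (4 + sqrt(-4 + z))*1 = 4 + sqrt(-4 + z))
Y(C) = 2*C*(1 + C) (Y(C) = (C + C)*(C + 1) = (2*C)*(1 + C) = 2*C*(1 + C))
(Y(F(-5)) + h(7))**2 = (2*(-2)*(1 - 2) + (4 + sqrt(-4 + 7)))**2 = (2*(-2)*(-1) + (4 + sqrt(3)))**2 = (4 + (4 + sqrt(3)))**2 = (8 + sqrt(3))**2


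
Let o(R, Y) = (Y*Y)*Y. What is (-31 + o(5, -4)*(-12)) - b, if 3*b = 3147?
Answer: -312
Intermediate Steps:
o(R, Y) = Y**3 (o(R, Y) = Y**2*Y = Y**3)
b = 1049 (b = (1/3)*3147 = 1049)
(-31 + o(5, -4)*(-12)) - b = (-31 + (-4)**3*(-12)) - 1*1049 = (-31 - 64*(-12)) - 1049 = (-31 + 768) - 1049 = 737 - 1049 = -312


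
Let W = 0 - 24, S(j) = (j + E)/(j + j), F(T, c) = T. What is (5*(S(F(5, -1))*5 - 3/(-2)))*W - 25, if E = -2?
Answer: -385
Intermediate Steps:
S(j) = (-2 + j)/(2*j) (S(j) = (j - 2)/(j + j) = (-2 + j)/((2*j)) = (-2 + j)*(1/(2*j)) = (-2 + j)/(2*j))
W = -24
(5*(S(F(5, -1))*5 - 3/(-2)))*W - 25 = (5*(((½)*(-2 + 5)/5)*5 - 3/(-2)))*(-24) - 25 = (5*(((½)*(⅕)*3)*5 - 3*(-½)))*(-24) - 25 = (5*((3/10)*5 + 3/2))*(-24) - 25 = (5*(3/2 + 3/2))*(-24) - 25 = (5*3)*(-24) - 25 = 15*(-24) - 25 = -360 - 25 = -385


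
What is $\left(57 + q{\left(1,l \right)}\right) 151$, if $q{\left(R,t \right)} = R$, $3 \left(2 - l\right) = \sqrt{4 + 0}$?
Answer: $8758$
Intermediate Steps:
$l = \frac{4}{3}$ ($l = 2 - \frac{\sqrt{4 + 0}}{3} = 2 - \frac{\sqrt{4}}{3} = 2 - \frac{2}{3} = \frac{4}{3} \approx 1.3333$)
$\left(57 + q{\left(1,l \right)}\right) 151 = \left(57 + 1\right) 151 = 58 \cdot 151 = 8758$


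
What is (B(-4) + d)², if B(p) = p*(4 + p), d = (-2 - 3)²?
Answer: 625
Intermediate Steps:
d = 25 (d = (-5)² = 25)
(B(-4) + d)² = (-4*(4 - 4) + 25)² = (-4*0 + 25)² = (0 + 25)² = 25² = 625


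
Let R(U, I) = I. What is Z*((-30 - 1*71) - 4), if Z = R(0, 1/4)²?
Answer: -105/16 ≈ -6.5625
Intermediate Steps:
Z = 1/16 (Z = (1/4)² = (¼)² = 1/16 ≈ 0.062500)
Z*((-30 - 1*71) - 4) = ((-30 - 1*71) - 4)/16 = ((-30 - 71) - 4)/16 = (-101 - 4)/16 = (1/16)*(-105) = -105/16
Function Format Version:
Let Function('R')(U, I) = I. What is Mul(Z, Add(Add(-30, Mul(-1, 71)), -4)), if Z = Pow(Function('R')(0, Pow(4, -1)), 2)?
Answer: Rational(-105, 16) ≈ -6.5625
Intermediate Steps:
Z = Rational(1, 16) (Z = Pow(Pow(4, -1), 2) = Pow(Rational(1, 4), 2) = Rational(1, 16) ≈ 0.062500)
Mul(Z, Add(Add(-30, Mul(-1, 71)), -4)) = Mul(Rational(1, 16), Add(Add(-30, Mul(-1, 71)), -4)) = Mul(Rational(1, 16), Add(Add(-30, -71), -4)) = Mul(Rational(1, 16), Add(-101, -4)) = Mul(Rational(1, 16), -105) = Rational(-105, 16)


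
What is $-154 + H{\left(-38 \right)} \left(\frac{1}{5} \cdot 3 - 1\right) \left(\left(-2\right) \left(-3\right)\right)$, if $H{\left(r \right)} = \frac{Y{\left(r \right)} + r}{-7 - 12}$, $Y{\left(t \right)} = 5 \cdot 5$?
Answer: $- \frac{14786}{95} \approx -155.64$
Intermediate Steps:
$Y{\left(t \right)} = 25$
$H{\left(r \right)} = - \frac{25}{19} - \frac{r}{19}$ ($H{\left(r \right)} = \frac{25 + r}{-7 - 12} = \frac{25 + r}{-19} = \left(25 + r\right) \left(- \frac{1}{19}\right) = - \frac{25}{19} - \frac{r}{19}$)
$-154 + H{\left(-38 \right)} \left(\frac{1}{5} \cdot 3 - 1\right) \left(\left(-2\right) \left(-3\right)\right) = -154 + \left(- \frac{25}{19} - -2\right) \left(\frac{1}{5} \cdot 3 - 1\right) \left(\left(-2\right) \left(-3\right)\right) = -154 + \left(- \frac{25}{19} + 2\right) \left(\frac{1}{5} \cdot 3 - 1\right) 6 = -154 + \frac{13 \left(\frac{3}{5} - 1\right) 6}{19} = -154 + \frac{13 \left(\left(- \frac{2}{5}\right) 6\right)}{19} = -154 + \frac{13}{19} \left(- \frac{12}{5}\right) = -154 - \frac{156}{95} = - \frac{14786}{95}$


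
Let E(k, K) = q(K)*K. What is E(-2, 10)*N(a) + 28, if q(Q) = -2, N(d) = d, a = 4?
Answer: -52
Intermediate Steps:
E(k, K) = -2*K
E(-2, 10)*N(a) + 28 = -2*10*4 + 28 = -20*4 + 28 = -80 + 28 = -52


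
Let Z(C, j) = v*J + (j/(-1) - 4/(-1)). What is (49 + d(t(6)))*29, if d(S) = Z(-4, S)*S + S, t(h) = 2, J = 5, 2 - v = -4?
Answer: 3335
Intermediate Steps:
v = 6 (v = 2 - 1*(-4) = 2 + 4 = 6)
Z(C, j) = 34 - j (Z(C, j) = 6*5 + (j/(-1) - 4/(-1)) = 30 + (j*(-1) - 4*(-1)) = 30 + (-j + 4) = 30 + (4 - j) = 34 - j)
d(S) = S + S*(34 - S) (d(S) = (34 - S)*S + S = S*(34 - S) + S = S + S*(34 - S))
(49 + d(t(6)))*29 = (49 + 2*(35 - 1*2))*29 = (49 + 2*(35 - 2))*29 = (49 + 2*33)*29 = (49 + 66)*29 = 115*29 = 3335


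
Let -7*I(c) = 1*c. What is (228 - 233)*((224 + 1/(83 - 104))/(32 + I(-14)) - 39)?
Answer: 115715/714 ≈ 162.07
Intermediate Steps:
I(c) = -c/7
(228 - 233)*((224 + 1/(83 - 104))/(32 + I(-14)) - 39) = (228 - 233)*((224 + 1/(83 - 104))/(32 - 1/7*(-14)) - 39) = -5*((224 + 1/(-21))/(32 + 2) - 39) = -5*((224 - 1/21)/34 - 39) = -5*((4703/21)*(1/34) - 39) = -5*(4703/714 - 39) = -5*(-23143/714) = 115715/714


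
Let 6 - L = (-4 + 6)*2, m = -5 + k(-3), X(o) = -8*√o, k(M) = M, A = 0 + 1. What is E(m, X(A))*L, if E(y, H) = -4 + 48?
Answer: 88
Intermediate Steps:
A = 1
m = -8 (m = -5 - 3 = -8)
L = 2 (L = 6 - (-4 + 6)*2 = 6 - 2*2 = 6 - 1*4 = 6 - 4 = 2)
E(y, H) = 44
E(m, X(A))*L = 44*2 = 88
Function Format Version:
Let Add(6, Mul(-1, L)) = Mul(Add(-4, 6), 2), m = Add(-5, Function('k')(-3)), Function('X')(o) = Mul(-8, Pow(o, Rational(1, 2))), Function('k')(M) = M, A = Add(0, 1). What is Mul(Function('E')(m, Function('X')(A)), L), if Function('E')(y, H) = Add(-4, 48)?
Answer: 88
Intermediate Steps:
A = 1
m = -8 (m = Add(-5, -3) = -8)
L = 2 (L = Add(6, Mul(-1, Mul(Add(-4, 6), 2))) = Add(6, Mul(-1, Mul(2, 2))) = Add(6, Mul(-1, 4)) = Add(6, -4) = 2)
Function('E')(y, H) = 44
Mul(Function('E')(m, Function('X')(A)), L) = Mul(44, 2) = 88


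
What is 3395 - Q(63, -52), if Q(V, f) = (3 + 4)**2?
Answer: 3346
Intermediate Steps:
Q(V, f) = 49 (Q(V, f) = 7**2 = 49)
3395 - Q(63, -52) = 3395 - 1*49 = 3395 - 49 = 3346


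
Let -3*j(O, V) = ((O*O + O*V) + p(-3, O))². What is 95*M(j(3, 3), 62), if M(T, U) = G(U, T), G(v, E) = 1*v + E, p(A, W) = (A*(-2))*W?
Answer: -35150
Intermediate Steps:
p(A, W) = -2*A*W (p(A, W) = (-2*A)*W = -2*A*W)
j(O, V) = -(O² + 6*O + O*V)²/3 (j(O, V) = -((O*O + O*V) - 2*(-3)*O)²/3 = -((O² + O*V) + 6*O)²/3 = -(O² + 6*O + O*V)²/3)
G(v, E) = E + v (G(v, E) = v + E = E + v)
M(T, U) = T + U
95*M(j(3, 3), 62) = 95*(-⅓*3²*(6 + 3 + 3)² + 62) = 95*(-⅓*9*12² + 62) = 95*(-⅓*9*144 + 62) = 95*(-432 + 62) = 95*(-370) = -35150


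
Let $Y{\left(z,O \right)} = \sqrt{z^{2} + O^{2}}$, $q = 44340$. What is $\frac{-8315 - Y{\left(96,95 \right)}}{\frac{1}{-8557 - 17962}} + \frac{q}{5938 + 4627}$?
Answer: $\frac{465928098673}{2113} + 26519 \sqrt{18241} \approx 2.2409 \cdot 10^{8}$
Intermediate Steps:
$Y{\left(z,O \right)} = \sqrt{O^{2} + z^{2}}$
$\frac{-8315 - Y{\left(96,95 \right)}}{\frac{1}{-8557 - 17962}} + \frac{q}{5938 + 4627} = \frac{-8315 - \sqrt{95^{2} + 96^{2}}}{\frac{1}{-8557 - 17962}} + \frac{44340}{5938 + 4627} = \frac{-8315 - \sqrt{9025 + 9216}}{\frac{1}{-26519}} + \frac{44340}{10565} = \frac{-8315 - \sqrt{18241}}{- \frac{1}{26519}} + 44340 \cdot \frac{1}{10565} = \left(-8315 - \sqrt{18241}\right) \left(-26519\right) + \frac{8868}{2113} = \left(220505485 + 26519 \sqrt{18241}\right) + \frac{8868}{2113} = \frac{465928098673}{2113} + 26519 \sqrt{18241}$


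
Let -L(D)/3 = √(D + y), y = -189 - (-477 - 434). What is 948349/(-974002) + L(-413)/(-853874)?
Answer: -948349/974002 + 3*√309/853874 ≈ -0.97360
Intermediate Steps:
y = 722 (y = -189 - 1*(-911) = -189 + 911 = 722)
L(D) = -3*√(722 + D) (L(D) = -3*√(D + 722) = -3*√(722 + D))
948349/(-974002) + L(-413)/(-853874) = 948349/(-974002) - 3*√(722 - 413)/(-853874) = 948349*(-1/974002) - 3*√309*(-1/853874) = -948349/974002 + 3*√309/853874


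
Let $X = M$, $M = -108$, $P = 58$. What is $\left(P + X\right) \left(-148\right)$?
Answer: $7400$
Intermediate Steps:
$X = -108$
$\left(P + X\right) \left(-148\right) = \left(58 - 108\right) \left(-148\right) = \left(-50\right) \left(-148\right) = 7400$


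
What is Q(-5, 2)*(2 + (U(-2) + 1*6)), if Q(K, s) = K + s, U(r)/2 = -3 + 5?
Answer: -36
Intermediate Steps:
U(r) = 4 (U(r) = 2*(-3 + 5) = 2*2 = 4)
Q(-5, 2)*(2 + (U(-2) + 1*6)) = (-5 + 2)*(2 + (4 + 1*6)) = -3*(2 + (4 + 6)) = -3*(2 + 10) = -3*12 = -36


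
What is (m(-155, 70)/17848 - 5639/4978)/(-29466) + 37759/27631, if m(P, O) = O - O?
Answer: 5538711933941/4052963378988 ≈ 1.3666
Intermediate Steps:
m(P, O) = 0
(m(-155, 70)/17848 - 5639/4978)/(-29466) + 37759/27631 = (0/17848 - 5639/4978)/(-29466) + 37759/27631 = (0*(1/17848) - 5639*1/4978)*(-1/29466) + 37759*(1/27631) = (0 - 5639/4978)*(-1/29466) + 37759/27631 = -5639/4978*(-1/29466) + 37759/27631 = 5639/146681748 + 37759/27631 = 5538711933941/4052963378988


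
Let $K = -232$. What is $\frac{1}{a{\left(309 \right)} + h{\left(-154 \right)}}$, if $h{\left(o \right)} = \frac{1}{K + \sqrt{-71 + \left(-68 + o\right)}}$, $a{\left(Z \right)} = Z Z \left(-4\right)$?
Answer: $- \frac{20668581340}{7893827348304529} + \frac{i \sqrt{293}}{7893827348304529} \approx -2.6183 \cdot 10^{-6} + 2.1684 \cdot 10^{-15} i$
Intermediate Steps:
$a{\left(Z \right)} = - 4 Z^{2}$ ($a{\left(Z \right)} = Z^{2} \left(-4\right) = - 4 Z^{2}$)
$h{\left(o \right)} = \frac{1}{-232 + \sqrt{-139 + o}}$ ($h{\left(o \right)} = \frac{1}{-232 + \sqrt{-71 + \left(-68 + o\right)}} = \frac{1}{-232 + \sqrt{-139 + o}}$)
$\frac{1}{a{\left(309 \right)} + h{\left(-154 \right)}} = \frac{1}{- 4 \cdot 309^{2} + \frac{1}{-232 + \sqrt{-139 - 154}}} = \frac{1}{\left(-4\right) 95481 + \frac{1}{-232 + \sqrt{-293}}} = \frac{1}{-381924 + \frac{1}{-232 + i \sqrt{293}}}$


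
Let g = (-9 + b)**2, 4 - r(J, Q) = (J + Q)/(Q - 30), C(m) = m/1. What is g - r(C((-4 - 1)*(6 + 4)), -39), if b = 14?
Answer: 1538/69 ≈ 22.290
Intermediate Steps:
C(m) = m (C(m) = m*1 = m)
r(J, Q) = 4 - (J + Q)/(-30 + Q) (r(J, Q) = 4 - (J + Q)/(Q - 30) = 4 - (J + Q)/(-30 + Q))
g = 25 (g = (-9 + 14)**2 = 5**2 = 25)
g - r(C((-4 - 1)*(6 + 4)), -39) = 25 - (-120 - (-4 - 1)*(6 + 4) + 3*(-39))/(-30 - 39) = 25 - (-120 - (-5)*10 - 117)/(-69) = 25 - (-1)*(-120 - 1*(-50) - 117)/69 = 25 - (-1)*(-120 + 50 - 117)/69 = 25 - (-1)*(-187)/69 = 25 - 1*187/69 = 25 - 187/69 = 1538/69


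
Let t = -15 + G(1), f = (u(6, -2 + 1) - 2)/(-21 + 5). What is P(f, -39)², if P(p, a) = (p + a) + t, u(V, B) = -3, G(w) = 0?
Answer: 737881/256 ≈ 2882.3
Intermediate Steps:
f = 5/16 (f = (-3 - 2)/(-21 + 5) = -5/(-16) = -5*(-1/16) = 5/16 ≈ 0.31250)
t = -15 (t = -15 + 0 = -15)
P(p, a) = -15 + a + p (P(p, a) = (p + a) - 15 = (a + p) - 15 = -15 + a + p)
P(f, -39)² = (-15 - 39 + 5/16)² = (-859/16)² = 737881/256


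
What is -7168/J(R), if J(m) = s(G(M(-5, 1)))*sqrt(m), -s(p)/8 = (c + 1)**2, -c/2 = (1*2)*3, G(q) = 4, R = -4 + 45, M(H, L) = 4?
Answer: 896*sqrt(41)/4961 ≈ 1.1565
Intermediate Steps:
R = 41
c = -12 (c = -2*1*2*3 = -4*3 = -2*6 = -12)
s(p) = -968 (s(p) = -8*(-12 + 1)**2 = -8*(-11)**2 = -8*121 = -968)
J(m) = -968*sqrt(m)
-7168/J(R) = -7168*(-sqrt(41)/39688) = -(-896)*sqrt(41)/4961 = 896*sqrt(41)/4961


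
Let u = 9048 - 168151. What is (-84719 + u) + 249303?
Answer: 5481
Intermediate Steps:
u = -159103
(-84719 + u) + 249303 = (-84719 - 159103) + 249303 = -243822 + 249303 = 5481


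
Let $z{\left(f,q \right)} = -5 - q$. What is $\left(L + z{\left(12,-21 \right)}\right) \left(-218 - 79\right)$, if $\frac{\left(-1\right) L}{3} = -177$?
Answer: $-162459$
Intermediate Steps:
$L = 531$ ($L = \left(-3\right) \left(-177\right) = 531$)
$\left(L + z{\left(12,-21 \right)}\right) \left(-218 - 79\right) = \left(531 - -16\right) \left(-218 - 79\right) = \left(531 + \left(-5 + 21\right)\right) \left(-297\right) = \left(531 + 16\right) \left(-297\right) = 547 \left(-297\right) = -162459$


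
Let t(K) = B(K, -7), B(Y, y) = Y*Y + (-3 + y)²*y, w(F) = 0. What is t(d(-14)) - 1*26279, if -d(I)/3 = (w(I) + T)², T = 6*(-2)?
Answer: 159645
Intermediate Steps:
B(Y, y) = Y² + y*(-3 + y)²
T = -12
d(I) = -432 (d(I) = -3*(0 - 12)² = -3*(-12)² = -3*144 = -432)
t(K) = -700 + K² (t(K) = K² - 7*(-3 - 7)² = K² - 7*(-10)² = K² - 7*100 = K² - 700 = -700 + K²)
t(d(-14)) - 1*26279 = (-700 + (-432)²) - 1*26279 = (-700 + 186624) - 26279 = 185924 - 26279 = 159645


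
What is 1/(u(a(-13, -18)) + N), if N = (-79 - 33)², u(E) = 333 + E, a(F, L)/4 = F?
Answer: 1/12825 ≈ 7.7973e-5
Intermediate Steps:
a(F, L) = 4*F
N = 12544 (N = (-112)² = 12544)
1/(u(a(-13, -18)) + N) = 1/((333 + 4*(-13)) + 12544) = 1/((333 - 52) + 12544) = 1/(281 + 12544) = 1/12825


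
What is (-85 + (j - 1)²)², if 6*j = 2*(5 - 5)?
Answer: 7056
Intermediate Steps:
j = 0 (j = (2*(5 - 5))/6 = (2*0)/6 = (⅙)*0 = 0)
(-85 + (j - 1)²)² = (-85 + (0 - 1)²)² = (-85 + (-1)²)² = (-85 + 1)² = (-84)² = 7056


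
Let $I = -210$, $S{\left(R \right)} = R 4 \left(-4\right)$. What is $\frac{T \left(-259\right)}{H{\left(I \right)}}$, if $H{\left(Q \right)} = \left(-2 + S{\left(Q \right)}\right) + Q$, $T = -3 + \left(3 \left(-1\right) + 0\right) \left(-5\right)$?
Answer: $- \frac{777}{787} \approx -0.98729$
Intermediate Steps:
$S{\left(R \right)} = - 16 R$ ($S{\left(R \right)} = 4 R \left(-4\right) = - 16 R$)
$T = 12$ ($T = -3 + \left(-3 + 0\right) \left(-5\right) = -3 - -15 = -3 + 15 = 12$)
$H{\left(Q \right)} = -2 - 15 Q$ ($H{\left(Q \right)} = \left(-2 - 16 Q\right) + Q = -2 - 15 Q$)
$\frac{T \left(-259\right)}{H{\left(I \right)}} = \frac{12 \left(-259\right)}{-2 - -3150} = - \frac{3108}{-2 + 3150} = - \frac{3108}{3148} = \left(-3108\right) \frac{1}{3148} = - \frac{777}{787}$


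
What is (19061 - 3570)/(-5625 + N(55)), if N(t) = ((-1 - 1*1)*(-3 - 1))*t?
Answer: -15491/5185 ≈ -2.9877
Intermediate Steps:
N(t) = 8*t (N(t) = ((-1 - 1)*(-4))*t = (-2*(-4))*t = 8*t)
(19061 - 3570)/(-5625 + N(55)) = (19061 - 3570)/(-5625 + 8*55) = 15491/(-5625 + 440) = 15491/(-5185) = 15491*(-1/5185) = -15491/5185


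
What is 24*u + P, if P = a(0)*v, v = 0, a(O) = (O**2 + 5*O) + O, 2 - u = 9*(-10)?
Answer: 2208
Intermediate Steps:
u = 92 (u = 2 - 9*(-10) = 2 - 1*(-90) = 2 + 90 = 92)
a(O) = O**2 + 6*O
P = 0 (P = (0*(6 + 0))*0 = (0*6)*0 = 0*0 = 0)
24*u + P = 24*92 + 0 = 2208 + 0 = 2208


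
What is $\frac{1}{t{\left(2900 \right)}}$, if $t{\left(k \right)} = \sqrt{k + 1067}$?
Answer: $\frac{\sqrt{3967}}{3967} \approx 0.015877$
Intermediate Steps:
$t{\left(k \right)} = \sqrt{1067 + k}$
$\frac{1}{t{\left(2900 \right)}} = \frac{1}{\sqrt{1067 + 2900}} = \frac{1}{\sqrt{3967}} = \frac{\sqrt{3967}}{3967}$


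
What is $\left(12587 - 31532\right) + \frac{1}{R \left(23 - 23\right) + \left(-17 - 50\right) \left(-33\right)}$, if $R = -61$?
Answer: $- \frac{41887394}{2211} \approx -18945.0$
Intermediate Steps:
$\left(12587 - 31532\right) + \frac{1}{R \left(23 - 23\right) + \left(-17 - 50\right) \left(-33\right)} = \left(12587 - 31532\right) + \frac{1}{- 61 \left(23 - 23\right) + \left(-17 - 50\right) \left(-33\right)} = -18945 + \frac{1}{\left(-61\right) 0 - -2211} = -18945 + \frac{1}{0 + 2211} = -18945 + \frac{1}{2211} = - \frac{41887394}{2211}$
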